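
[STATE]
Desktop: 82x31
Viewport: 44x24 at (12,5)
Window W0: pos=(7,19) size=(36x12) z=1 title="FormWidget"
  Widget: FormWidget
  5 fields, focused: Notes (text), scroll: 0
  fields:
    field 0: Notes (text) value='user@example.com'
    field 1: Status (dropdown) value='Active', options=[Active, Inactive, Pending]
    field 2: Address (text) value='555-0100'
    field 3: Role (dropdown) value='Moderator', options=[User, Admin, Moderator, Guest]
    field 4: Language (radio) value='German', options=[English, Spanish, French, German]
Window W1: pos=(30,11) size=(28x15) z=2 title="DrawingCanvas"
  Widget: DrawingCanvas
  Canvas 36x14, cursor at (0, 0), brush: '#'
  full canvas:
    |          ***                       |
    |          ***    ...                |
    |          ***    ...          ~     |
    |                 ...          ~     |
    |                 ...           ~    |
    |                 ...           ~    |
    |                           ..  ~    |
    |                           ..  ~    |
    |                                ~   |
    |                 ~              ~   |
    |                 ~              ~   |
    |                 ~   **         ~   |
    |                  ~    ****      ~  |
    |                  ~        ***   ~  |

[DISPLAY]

                                            
                                            
                                            
                                            
                                            
                                            
                  ┏━━━━━━━━━━━━━━━━━━━━━━━━━
                  ┃ DrawingCanvas           
                  ┠─────────────────────────
                  ┃+         ***            
                  ┃          ***    ...     
                  ┃          ***    ...     
                  ┃                 ...     
                  ┃                 ...     
━━━━━━━━━━━━━━━━━━┃                 ...     
mWidget           ┃                         
──────────────────┃                         
tes:      [user@ex┃                         
atus:     [Active ┃                 ~       
dress:    [555-010┃                 ~       
le:       [Moderat┗━━━━━━━━━━━━━━━━━━━━━━━━━
nguage:   ( ) English  ( ) Spa┃             
                              ┃             
                              ┃             


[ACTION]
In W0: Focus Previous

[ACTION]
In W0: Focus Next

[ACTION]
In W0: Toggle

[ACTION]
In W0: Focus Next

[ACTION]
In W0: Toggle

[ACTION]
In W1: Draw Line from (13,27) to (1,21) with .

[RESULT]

                                            
                                            
                                            
                                            
                                            
                                            
                  ┏━━━━━━━━━━━━━━━━━━━━━━━━━
                  ┃ DrawingCanvas           
                  ┠─────────────────────────
                  ┃+         ***            
                  ┃          ***    ... .   
                  ┃          ***    ...  .  
                  ┃                 ...  .  
                  ┃                 ...   . 
━━━━━━━━━━━━━━━━━━┃                 ...   . 
mWidget           ┃                        .
──────────────────┃                        .
tes:      [user@ex┃                         
atus:     [Active ┃                 ~       
dress:    [555-010┃                 ~       
le:       [Moderat┗━━━━━━━━━━━━━━━━━━━━━━━━━
nguage:   ( ) English  ( ) Spa┃             
                              ┃             
                              ┃             


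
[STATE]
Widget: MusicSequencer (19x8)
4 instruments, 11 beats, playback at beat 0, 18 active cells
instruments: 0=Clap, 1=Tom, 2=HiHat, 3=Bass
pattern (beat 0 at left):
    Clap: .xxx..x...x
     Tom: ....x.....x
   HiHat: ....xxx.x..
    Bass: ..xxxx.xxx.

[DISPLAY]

      ▼1234567890  
  Clap·███··█···█  
   Tom····█·····█  
 HiHat····███·█··  
  Bass··████·███·  
                   
                   
                   


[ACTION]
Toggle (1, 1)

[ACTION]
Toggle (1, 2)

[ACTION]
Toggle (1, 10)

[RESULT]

      ▼1234567890  
  Clap·███··█···█  
   Tom·██·█······  
 HiHat····███·█··  
  Bass··████·███·  
                   
                   
                   


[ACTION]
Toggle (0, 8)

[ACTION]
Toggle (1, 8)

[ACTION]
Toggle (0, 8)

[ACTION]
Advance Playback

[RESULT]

      0▼234567890  
  Clap·███··█···█  
   Tom·██·█···█··  
 HiHat····███·█··  
  Bass··████·███·  
                   
                   
                   


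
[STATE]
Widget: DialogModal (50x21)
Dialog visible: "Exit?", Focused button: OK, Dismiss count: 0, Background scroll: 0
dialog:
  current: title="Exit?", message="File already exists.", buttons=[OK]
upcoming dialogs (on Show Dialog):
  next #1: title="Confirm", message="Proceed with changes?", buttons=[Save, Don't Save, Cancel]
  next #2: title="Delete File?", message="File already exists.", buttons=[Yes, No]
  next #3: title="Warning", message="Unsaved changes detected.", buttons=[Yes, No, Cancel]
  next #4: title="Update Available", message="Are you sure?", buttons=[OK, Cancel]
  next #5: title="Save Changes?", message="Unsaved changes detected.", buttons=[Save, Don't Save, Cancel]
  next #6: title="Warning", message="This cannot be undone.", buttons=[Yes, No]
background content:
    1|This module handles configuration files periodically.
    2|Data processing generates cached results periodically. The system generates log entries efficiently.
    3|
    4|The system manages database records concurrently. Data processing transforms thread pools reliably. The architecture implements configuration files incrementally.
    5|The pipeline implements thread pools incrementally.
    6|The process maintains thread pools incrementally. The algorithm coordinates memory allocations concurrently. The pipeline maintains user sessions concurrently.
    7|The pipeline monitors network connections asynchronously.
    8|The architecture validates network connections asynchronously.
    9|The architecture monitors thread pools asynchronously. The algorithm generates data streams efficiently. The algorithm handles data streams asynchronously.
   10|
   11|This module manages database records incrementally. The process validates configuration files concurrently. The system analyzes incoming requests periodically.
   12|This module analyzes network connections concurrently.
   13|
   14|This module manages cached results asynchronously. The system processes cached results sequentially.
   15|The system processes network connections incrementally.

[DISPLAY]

This module handles configuration files periodical
Data processing generates cached results periodica
                                                  
The system manages database records concurrently. 
The pipeline implements thread pools incrementally
The process maintains thread pools incrementally. 
The pipeline monitors network connections asynchro
The architecture validates network connections asy
The architect┌──────────────────────┐s asynchronou
             │        Exit?         │             
This module m│ File already exists. │incrementally
This module a│         [OK]         │ons concurren
             └──────────────────────┘             
This module manages cached results asynchronously.
The system processes network connections increment
                                                  
                                                  
                                                  
                                                  
                                                  
                                                  


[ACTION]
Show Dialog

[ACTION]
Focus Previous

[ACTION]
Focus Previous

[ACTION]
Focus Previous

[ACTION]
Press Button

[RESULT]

This module handles configuration files periodical
Data processing generates cached results periodica
                                                  
The system manages database records concurrently. 
The pipeline implements thread pools incrementally
The process maintains thread pools incrementally. 
The pipeline monitors network connections asynchro
The architecture validates network connections asy
The architecture monitors thread pools asynchronou
                                                  
This module manages database records incrementally
This module analyzes network connections concurren
                                                  
This module manages cached results asynchronously.
The system processes network connections increment
                                                  
                                                  
                                                  
                                                  
                                                  
                                                  


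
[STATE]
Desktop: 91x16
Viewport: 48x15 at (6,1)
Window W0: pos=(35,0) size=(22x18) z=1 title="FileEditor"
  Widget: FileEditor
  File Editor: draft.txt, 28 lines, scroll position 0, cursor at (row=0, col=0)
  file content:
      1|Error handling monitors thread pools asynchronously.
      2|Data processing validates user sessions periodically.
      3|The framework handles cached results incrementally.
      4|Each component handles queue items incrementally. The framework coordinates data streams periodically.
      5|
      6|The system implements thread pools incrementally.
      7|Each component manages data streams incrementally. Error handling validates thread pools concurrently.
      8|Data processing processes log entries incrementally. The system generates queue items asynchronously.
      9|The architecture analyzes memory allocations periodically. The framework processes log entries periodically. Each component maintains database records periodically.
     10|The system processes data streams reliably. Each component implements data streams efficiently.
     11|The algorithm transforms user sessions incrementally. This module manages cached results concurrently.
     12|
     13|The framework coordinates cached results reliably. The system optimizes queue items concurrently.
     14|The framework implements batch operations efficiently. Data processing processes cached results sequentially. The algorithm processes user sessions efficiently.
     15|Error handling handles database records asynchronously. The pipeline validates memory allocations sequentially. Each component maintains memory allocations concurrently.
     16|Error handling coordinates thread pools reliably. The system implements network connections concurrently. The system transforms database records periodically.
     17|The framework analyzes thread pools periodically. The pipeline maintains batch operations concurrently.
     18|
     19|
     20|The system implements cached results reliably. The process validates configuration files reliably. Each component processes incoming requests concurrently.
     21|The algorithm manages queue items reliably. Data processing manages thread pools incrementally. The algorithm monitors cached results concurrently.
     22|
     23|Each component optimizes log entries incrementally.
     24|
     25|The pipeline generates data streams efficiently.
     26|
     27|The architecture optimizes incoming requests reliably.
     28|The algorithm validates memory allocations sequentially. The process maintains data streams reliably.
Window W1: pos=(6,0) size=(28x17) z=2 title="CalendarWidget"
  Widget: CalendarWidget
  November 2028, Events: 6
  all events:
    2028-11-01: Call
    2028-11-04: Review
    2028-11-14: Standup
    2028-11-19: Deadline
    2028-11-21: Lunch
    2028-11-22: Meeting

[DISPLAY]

┃ CalendarWidget           ┃ ┃ FileEditor       
┠──────────────────────────┨ ┠──────────────────
┃      November 2028       ┃ ┃█rror handling mon
┃Mo Tu We Th Fr Sa Su      ┃ ┃Data processing va
┃       1*  2  3  4*  5    ┃ ┃The framework hand
┃ 6  7  8  9 10 11 12      ┃ ┃Each component han
┃13 14* 15 16 17 18 19*    ┃ ┃                  
┃20 21* 22* 23 24 25 26    ┃ ┃The system impleme
┃27 28 29 30               ┃ ┃Each component man
┃                          ┃ ┃Data processing pr
┃                          ┃ ┃The architecture a
┃                          ┃ ┃The system process
┃                          ┃ ┃The algorithm tran
┃                          ┃ ┃                  
┃                          ┃ ┃The framework coor


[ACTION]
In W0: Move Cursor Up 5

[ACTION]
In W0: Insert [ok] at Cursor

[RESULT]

┃ CalendarWidget           ┃ ┃ FileEditor       
┠──────────────────────────┨ ┠──────────────────
┃      November 2028       ┃ ┃ok█rror handling m
┃Mo Tu We Th Fr Sa Su      ┃ ┃Data processing va
┃       1*  2  3  4*  5    ┃ ┃The framework hand
┃ 6  7  8  9 10 11 12      ┃ ┃Each component han
┃13 14* 15 16 17 18 19*    ┃ ┃                  
┃20 21* 22* 23 24 25 26    ┃ ┃The system impleme
┃27 28 29 30               ┃ ┃Each component man
┃                          ┃ ┃Data processing pr
┃                          ┃ ┃The architecture a
┃                          ┃ ┃The system process
┃                          ┃ ┃The algorithm tran
┃                          ┃ ┃                  
┃                          ┃ ┃The framework coor


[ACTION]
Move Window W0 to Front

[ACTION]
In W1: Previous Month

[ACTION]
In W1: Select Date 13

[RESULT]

┃ CalendarWidget           ┃ ┃ FileEditor       
┠──────────────────────────┨ ┠──────────────────
┃       October 2028       ┃ ┃ok█rror handling m
┃Mo Tu We Th Fr Sa Su      ┃ ┃Data processing va
┃                   1      ┃ ┃The framework hand
┃ 2  3  4  5  6  7  8      ┃ ┃Each component han
┃ 9 10 11 12 [13] 14 15    ┃ ┃                  
┃16 17 18 19 20 21 22      ┃ ┃The system impleme
┃23 24 25 26 27 28 29      ┃ ┃Each component man
┃30 31                     ┃ ┃Data processing pr
┃                          ┃ ┃The architecture a
┃                          ┃ ┃The system process
┃                          ┃ ┃The algorithm tran
┃                          ┃ ┃                  
┃                          ┃ ┃The framework coor


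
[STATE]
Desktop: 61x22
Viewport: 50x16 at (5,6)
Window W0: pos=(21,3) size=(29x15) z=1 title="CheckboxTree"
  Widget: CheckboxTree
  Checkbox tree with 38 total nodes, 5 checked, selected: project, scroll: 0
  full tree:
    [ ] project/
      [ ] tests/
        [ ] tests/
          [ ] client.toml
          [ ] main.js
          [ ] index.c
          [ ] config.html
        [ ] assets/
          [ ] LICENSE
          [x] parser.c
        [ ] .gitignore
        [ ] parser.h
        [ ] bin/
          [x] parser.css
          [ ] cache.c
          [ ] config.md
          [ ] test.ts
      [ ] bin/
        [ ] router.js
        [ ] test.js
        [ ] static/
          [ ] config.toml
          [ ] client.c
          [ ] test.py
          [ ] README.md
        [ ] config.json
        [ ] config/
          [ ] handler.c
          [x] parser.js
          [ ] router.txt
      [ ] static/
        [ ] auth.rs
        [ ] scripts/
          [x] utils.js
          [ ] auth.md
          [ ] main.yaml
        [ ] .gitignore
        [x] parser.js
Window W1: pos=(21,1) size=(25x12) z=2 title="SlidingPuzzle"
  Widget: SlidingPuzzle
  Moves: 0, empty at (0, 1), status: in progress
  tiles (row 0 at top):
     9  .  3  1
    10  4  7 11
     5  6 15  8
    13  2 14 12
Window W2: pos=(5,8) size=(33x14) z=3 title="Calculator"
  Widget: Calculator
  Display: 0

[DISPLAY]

                ┃├────┼────┼────┼────┤  ┃   ┃     
                ┃│ 10 │  4 │  7 │ 11 │  ┃   ┃     
┏━━━━━━━━━━━━━━━━━━━━━━━━━━━━━━━┓────┤  ┃   ┃     
┃ Calculator                    ┃  8 │  ┃   ┃     
┠───────────────────────────────┨────┤  ┃   ┃     
┃                              0┃ 12 │  ┃   ┃     
┃┌───┬───┬───┬───┐              ┃━━━━━━━┛   ┃     
┃│ 7 │ 8 │ 9 │ ÷ │              ┃           ┃     
┃├───┼───┼───┼───┤              ┃SE         ┃     
┃│ 4 │ 5 │ 6 │ × │              ┃r.c        ┃     
┃├───┼───┼───┼───┤              ┃ore        ┃     
┃│ 1 │ 2 │ 3 │ - │              ┃━━━━━━━━━━━┛     
┃├───┼───┼───┼───┤              ┃                 
┃│ 0 │ . │ = │ + │              ┃                 
┃└───┴───┴───┴───┘              ┃                 
┗━━━━━━━━━━━━━━━━━━━━━━━━━━━━━━━┛                 


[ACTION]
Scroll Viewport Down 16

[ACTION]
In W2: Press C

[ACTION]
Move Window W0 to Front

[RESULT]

                ┃>[-] project/              ┃     
                ┃   [-] tests/              ┃     
┏━━━━━━━━━━━━━━━┃     [ ] tests/            ┃     
┃ Calculator    ┃       [ ] client.toml     ┃     
┠───────────────┃       [ ] main.js         ┃     
┃               ┃       [ ] index.c         ┃     
┃┌───┬───┬───┬──┃       [ ] config.html     ┃     
┃│ 7 │ 8 │ 9 │ ÷┃     [-] assets/           ┃     
┃├───┼───┼───┼──┃       [ ] LICENSE         ┃     
┃│ 4 │ 5 │ 6 │ ×┃       [x] parser.c        ┃     
┃├───┼───┼───┼──┃     [ ] .gitignore        ┃     
┃│ 1 │ 2 │ 3 │ -┗━━━━━━━━━━━━━━━━━━━━━━━━━━━┛     
┃├───┼───┼───┼───┤              ┃                 
┃│ 0 │ . │ = │ + │              ┃                 
┃└───┴───┴───┴───┘              ┃                 
┗━━━━━━━━━━━━━━━━━━━━━━━━━━━━━━━┛                 


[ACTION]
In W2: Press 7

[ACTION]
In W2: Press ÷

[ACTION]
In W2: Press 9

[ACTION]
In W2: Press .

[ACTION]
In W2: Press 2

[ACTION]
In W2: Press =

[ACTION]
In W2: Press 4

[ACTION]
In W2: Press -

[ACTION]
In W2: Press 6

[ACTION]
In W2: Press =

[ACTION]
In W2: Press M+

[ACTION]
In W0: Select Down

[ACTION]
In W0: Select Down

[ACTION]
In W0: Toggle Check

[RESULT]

                ┃ [-] project/              ┃     
                ┃   [-] tests/              ┃     
┏━━━━━━━━━━━━━━━┃>    [x] tests/            ┃     
┃ Calculator    ┃       [x] client.toml     ┃     
┠───────────────┃       [x] main.js         ┃     
┃               ┃       [x] index.c         ┃     
┃┌───┬───┬───┬──┃       [x] config.html     ┃     
┃│ 7 │ 8 │ 9 │ ÷┃     [-] assets/           ┃     
┃├───┼───┼───┼──┃       [ ] LICENSE         ┃     
┃│ 4 │ 5 │ 6 │ ×┃       [x] parser.c        ┃     
┃├───┼───┼───┼──┃     [ ] .gitignore        ┃     
┃│ 1 │ 2 │ 3 │ -┗━━━━━━━━━━━━━━━━━━━━━━━━━━━┛     
┃├───┼───┼───┼───┤              ┃                 
┃│ 0 │ . │ = │ + │              ┃                 
┃└───┴───┴───┴───┘              ┃                 
┗━━━━━━━━━━━━━━━━━━━━━━━━━━━━━━━┛                 


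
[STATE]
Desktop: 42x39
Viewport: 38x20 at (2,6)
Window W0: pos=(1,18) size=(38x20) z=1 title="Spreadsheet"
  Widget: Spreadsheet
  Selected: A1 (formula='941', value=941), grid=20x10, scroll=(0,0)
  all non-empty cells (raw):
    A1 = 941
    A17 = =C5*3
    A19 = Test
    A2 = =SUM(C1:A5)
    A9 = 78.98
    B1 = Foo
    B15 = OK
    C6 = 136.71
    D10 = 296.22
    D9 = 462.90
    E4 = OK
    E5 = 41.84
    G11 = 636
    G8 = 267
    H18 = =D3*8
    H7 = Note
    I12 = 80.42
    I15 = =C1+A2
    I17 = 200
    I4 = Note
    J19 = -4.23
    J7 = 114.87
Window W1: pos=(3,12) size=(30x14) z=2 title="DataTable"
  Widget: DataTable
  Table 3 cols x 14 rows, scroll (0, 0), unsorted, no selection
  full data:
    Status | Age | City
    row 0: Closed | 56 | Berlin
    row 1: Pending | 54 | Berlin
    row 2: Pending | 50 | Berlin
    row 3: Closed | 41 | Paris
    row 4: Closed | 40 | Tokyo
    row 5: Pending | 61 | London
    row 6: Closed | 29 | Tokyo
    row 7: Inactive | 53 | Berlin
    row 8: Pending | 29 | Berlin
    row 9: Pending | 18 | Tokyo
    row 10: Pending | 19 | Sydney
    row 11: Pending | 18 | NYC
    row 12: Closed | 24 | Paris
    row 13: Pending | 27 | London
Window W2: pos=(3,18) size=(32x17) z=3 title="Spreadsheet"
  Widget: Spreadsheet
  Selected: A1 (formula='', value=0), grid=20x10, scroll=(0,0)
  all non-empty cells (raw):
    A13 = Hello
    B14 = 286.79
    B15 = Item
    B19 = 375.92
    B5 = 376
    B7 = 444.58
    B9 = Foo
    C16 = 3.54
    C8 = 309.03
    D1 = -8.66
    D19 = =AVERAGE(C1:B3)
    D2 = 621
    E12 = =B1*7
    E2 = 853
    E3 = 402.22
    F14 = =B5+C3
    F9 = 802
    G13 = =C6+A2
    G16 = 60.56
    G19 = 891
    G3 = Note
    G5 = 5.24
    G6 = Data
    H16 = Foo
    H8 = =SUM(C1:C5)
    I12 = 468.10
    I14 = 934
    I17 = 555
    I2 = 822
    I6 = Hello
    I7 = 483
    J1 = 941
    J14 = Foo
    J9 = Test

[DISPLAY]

                                      
                                      
                                      
                                      
                                      
                                      
 ┏━━━━━━━━━━━━━━━━━━━━━━━━━━━━┓       
 ┃ DataTable                  ┃       
 ┠────────────────────────────┨       
 ┃Status  │Age│City           ┃       
 ┃────────┼───┼──────         ┃       
 ┃Closed  │56 │Berlin         ┃       
━┏━━━━━━━━━━━━━━━━━━━━━━━━━━━━━━┓━━━┓ 
 ┃ Spreadsheet                  ┃   ┃ 
─┠──────────────────────────────┨───┨ 
A┃A1:                           ┃   ┃ 
 ┃       A       B       C      ┃   ┃ 
-┃------------------------------┃---┃ 
 ┃  1      [0]       0       0  ┃  0┃ 
 ┃  2        0       0       0  ┃  0┃ 


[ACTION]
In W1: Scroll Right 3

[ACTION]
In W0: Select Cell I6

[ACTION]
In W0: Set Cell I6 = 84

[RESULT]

                                      
                                      
                                      
                                      
                                      
                                      
 ┏━━━━━━━━━━━━━━━━━━━━━━━━━━━━┓       
 ┃ DataTable                  ┃       
 ┠────────────────────────────┨       
 ┃Status  │Age│City           ┃       
 ┃────────┼───┼──────         ┃       
 ┃Closed  │56 │Berlin         ┃       
━┏━━━━━━━━━━━━━━━━━━━━━━━━━━━━━━┓━━━┓ 
 ┃ Spreadsheet                  ┃   ┃ 
─┠──────────────────────────────┨───┨ 
I┃A1:                           ┃   ┃ 
 ┃       A       B       C      ┃   ┃ 
-┃------------------------------┃---┃ 
 ┃  1      [0]       0       0  ┃  0┃ 
 ┃  2        0       0       0  ┃  0┃ 


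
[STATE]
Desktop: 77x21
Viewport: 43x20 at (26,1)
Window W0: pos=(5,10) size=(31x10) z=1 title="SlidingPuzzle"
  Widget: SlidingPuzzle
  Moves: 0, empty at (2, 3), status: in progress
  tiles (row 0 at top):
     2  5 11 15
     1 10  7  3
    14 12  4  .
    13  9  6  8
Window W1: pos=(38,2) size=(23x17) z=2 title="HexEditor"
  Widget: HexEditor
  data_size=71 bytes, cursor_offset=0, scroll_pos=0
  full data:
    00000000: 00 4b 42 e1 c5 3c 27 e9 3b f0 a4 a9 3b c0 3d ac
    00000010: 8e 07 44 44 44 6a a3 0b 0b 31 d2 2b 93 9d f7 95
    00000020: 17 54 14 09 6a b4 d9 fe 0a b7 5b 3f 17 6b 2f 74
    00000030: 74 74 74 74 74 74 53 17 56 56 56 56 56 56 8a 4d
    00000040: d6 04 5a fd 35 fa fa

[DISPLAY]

                                           
            ┏━━━━━━━━━━━━━━━━━━━━━┓        
            ┃ HexEditor           ┃        
            ┠─────────────────────┨        
            ┃00000000  00 4b 42 e1┃        
            ┃00000010  8e 07 44 44┃        
            ┃00000020  17 54 14 09┃        
            ┃00000030  74 74 74 74┃        
            ┃00000040  d6 04 5a fd┃        
━━━━━━━━━┓  ┃                     ┃        
         ┃  ┃                     ┃        
─────────┨  ┃                     ┃        
┐        ┃  ┃                     ┃        
│        ┃  ┃                     ┃        
┤        ┃  ┃                     ┃        
│        ┃  ┃                     ┃        
┤        ┃  ┃                     ┃        
│        ┃  ┗━━━━━━━━━━━━━━━━━━━━━┛        
━━━━━━━━━┛                                 
                                           


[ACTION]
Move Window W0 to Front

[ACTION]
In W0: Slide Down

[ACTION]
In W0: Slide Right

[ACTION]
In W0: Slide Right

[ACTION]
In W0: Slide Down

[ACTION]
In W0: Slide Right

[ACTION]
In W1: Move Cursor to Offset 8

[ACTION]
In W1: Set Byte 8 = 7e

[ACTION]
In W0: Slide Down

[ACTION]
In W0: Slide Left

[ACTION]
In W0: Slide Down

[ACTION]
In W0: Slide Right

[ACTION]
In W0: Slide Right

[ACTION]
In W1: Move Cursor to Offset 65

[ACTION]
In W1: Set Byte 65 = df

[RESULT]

                                           
            ┏━━━━━━━━━━━━━━━━━━━━━┓        
            ┃ HexEditor           ┃        
            ┠─────────────────────┨        
            ┃00000000  00 4b 42 e1┃        
            ┃00000010  8e 07 44 44┃        
            ┃00000020  17 54 14 09┃        
            ┃00000030  74 74 74 74┃        
            ┃00000040  d6 DF 5a fd┃        
━━━━━━━━━┓  ┃                     ┃        
         ┃  ┃                     ┃        
─────────┨  ┃                     ┃        
┐        ┃  ┃                     ┃        
│        ┃  ┃                     ┃        
┤        ┃  ┃                     ┃        
│        ┃  ┃                     ┃        
┤        ┃  ┃                     ┃        
│        ┃  ┗━━━━━━━━━━━━━━━━━━━━━┛        
━━━━━━━━━┛                                 
                                           


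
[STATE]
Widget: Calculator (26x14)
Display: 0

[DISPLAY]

                         0
┌───┬───┬───┬───┐         
│ 7 │ 8 │ 9 │ ÷ │         
├───┼───┼───┼───┤         
│ 4 │ 5 │ 6 │ × │         
├───┼───┼───┼───┤         
│ 1 │ 2 │ 3 │ - │         
├───┼───┼───┼───┤         
│ 0 │ . │ = │ + │         
├───┼───┼───┼───┤         
│ C │ MC│ MR│ M+│         
└───┴───┴───┴───┘         
                          
                          


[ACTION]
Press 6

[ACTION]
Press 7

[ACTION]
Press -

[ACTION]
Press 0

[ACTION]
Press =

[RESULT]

                        67
┌───┬───┬───┬───┐         
│ 7 │ 8 │ 9 │ ÷ │         
├───┼───┼───┼───┤         
│ 4 │ 5 │ 6 │ × │         
├───┼───┼───┼───┤         
│ 1 │ 2 │ 3 │ - │         
├───┼───┼───┼───┤         
│ 0 │ . │ = │ + │         
├───┼───┼───┼───┤         
│ C │ MC│ MR│ M+│         
└───┴───┴───┴───┘         
                          
                          


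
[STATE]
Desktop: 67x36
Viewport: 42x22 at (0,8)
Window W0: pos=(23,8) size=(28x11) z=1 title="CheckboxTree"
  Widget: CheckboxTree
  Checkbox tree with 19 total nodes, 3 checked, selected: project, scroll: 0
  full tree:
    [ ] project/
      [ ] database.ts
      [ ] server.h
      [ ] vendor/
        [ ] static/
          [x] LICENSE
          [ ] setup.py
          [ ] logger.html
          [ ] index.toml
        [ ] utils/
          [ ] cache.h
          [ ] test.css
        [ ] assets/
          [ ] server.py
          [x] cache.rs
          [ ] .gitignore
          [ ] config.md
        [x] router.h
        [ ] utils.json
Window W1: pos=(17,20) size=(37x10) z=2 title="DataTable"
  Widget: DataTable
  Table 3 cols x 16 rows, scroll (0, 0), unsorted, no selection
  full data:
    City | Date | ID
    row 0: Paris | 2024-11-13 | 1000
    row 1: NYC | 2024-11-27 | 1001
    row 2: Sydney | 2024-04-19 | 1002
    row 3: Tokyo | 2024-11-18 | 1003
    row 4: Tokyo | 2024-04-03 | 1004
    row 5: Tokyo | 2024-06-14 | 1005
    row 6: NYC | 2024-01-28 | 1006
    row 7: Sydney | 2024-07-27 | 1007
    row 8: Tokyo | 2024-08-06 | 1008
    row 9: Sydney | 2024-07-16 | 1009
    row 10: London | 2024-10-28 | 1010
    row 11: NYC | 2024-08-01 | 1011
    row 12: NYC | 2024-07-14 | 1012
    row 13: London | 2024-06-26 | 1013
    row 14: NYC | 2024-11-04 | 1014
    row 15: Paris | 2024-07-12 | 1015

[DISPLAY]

                       ┏━━━━━━━━━━━━━━━━━━
                       ┃ CheckboxTree     
                       ┠──────────────────
                       ┃>[-] project/     
                       ┃   [ ] database.ts
                       ┃   [ ] server.h   
                       ┃   [-] vendor/    
                       ┃     [-] static/  
                       ┃       [x] LICENSE
                       ┃       [ ] setup.p
                       ┗━━━━━━━━━━━━━━━━━━
                                          
                 ┏━━━━━━━━━━━━━━━━━━━━━━━━
                 ┃ DataTable              
                 ┠────────────────────────
                 ┃City  │Date      │ID    
                 ┃──────┼──────────┼────  
                 ┃Paris │2024-11-13│1000  
                 ┃NYC   │2024-11-27│1001  
                 ┃Sydney│2024-04-19│1002  
                 ┃Tokyo │2024-11-18│1003  
                 ┗━━━━━━━━━━━━━━━━━━━━━━━━


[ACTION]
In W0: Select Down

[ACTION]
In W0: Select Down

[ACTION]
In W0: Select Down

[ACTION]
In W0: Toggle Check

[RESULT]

                       ┏━━━━━━━━━━━━━━━━━━
                       ┃ CheckboxTree     
                       ┠──────────────────
                       ┃ [-] project/     
                       ┃   [ ] database.ts
                       ┃   [ ] server.h   
                       ┃>  [x] vendor/    
                       ┃     [x] static/  
                       ┃       [x] LICENSE
                       ┃       [x] setup.p
                       ┗━━━━━━━━━━━━━━━━━━
                                          
                 ┏━━━━━━━━━━━━━━━━━━━━━━━━
                 ┃ DataTable              
                 ┠────────────────────────
                 ┃City  │Date      │ID    
                 ┃──────┼──────────┼────  
                 ┃Paris │2024-11-13│1000  
                 ┃NYC   │2024-11-27│1001  
                 ┃Sydney│2024-04-19│1002  
                 ┃Tokyo │2024-11-18│1003  
                 ┗━━━━━━━━━━━━━━━━━━━━━━━━


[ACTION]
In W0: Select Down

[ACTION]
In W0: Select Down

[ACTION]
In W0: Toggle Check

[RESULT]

                       ┏━━━━━━━━━━━━━━━━━━
                       ┃ CheckboxTree     
                       ┠──────────────────
                       ┃ [-] project/     
                       ┃   [ ] database.ts
                       ┃   [ ] server.h   
                       ┃   [-] vendor/    
                       ┃     [-] static/  
                       ┃>      [ ] LICENSE
                       ┃       [x] setup.p
                       ┗━━━━━━━━━━━━━━━━━━
                                          
                 ┏━━━━━━━━━━━━━━━━━━━━━━━━
                 ┃ DataTable              
                 ┠────────────────────────
                 ┃City  │Date      │ID    
                 ┃──────┼──────────┼────  
                 ┃Paris │2024-11-13│1000  
                 ┃NYC   │2024-11-27│1001  
                 ┃Sydney│2024-04-19│1002  
                 ┃Tokyo │2024-11-18│1003  
                 ┗━━━━━━━━━━━━━━━━━━━━━━━━


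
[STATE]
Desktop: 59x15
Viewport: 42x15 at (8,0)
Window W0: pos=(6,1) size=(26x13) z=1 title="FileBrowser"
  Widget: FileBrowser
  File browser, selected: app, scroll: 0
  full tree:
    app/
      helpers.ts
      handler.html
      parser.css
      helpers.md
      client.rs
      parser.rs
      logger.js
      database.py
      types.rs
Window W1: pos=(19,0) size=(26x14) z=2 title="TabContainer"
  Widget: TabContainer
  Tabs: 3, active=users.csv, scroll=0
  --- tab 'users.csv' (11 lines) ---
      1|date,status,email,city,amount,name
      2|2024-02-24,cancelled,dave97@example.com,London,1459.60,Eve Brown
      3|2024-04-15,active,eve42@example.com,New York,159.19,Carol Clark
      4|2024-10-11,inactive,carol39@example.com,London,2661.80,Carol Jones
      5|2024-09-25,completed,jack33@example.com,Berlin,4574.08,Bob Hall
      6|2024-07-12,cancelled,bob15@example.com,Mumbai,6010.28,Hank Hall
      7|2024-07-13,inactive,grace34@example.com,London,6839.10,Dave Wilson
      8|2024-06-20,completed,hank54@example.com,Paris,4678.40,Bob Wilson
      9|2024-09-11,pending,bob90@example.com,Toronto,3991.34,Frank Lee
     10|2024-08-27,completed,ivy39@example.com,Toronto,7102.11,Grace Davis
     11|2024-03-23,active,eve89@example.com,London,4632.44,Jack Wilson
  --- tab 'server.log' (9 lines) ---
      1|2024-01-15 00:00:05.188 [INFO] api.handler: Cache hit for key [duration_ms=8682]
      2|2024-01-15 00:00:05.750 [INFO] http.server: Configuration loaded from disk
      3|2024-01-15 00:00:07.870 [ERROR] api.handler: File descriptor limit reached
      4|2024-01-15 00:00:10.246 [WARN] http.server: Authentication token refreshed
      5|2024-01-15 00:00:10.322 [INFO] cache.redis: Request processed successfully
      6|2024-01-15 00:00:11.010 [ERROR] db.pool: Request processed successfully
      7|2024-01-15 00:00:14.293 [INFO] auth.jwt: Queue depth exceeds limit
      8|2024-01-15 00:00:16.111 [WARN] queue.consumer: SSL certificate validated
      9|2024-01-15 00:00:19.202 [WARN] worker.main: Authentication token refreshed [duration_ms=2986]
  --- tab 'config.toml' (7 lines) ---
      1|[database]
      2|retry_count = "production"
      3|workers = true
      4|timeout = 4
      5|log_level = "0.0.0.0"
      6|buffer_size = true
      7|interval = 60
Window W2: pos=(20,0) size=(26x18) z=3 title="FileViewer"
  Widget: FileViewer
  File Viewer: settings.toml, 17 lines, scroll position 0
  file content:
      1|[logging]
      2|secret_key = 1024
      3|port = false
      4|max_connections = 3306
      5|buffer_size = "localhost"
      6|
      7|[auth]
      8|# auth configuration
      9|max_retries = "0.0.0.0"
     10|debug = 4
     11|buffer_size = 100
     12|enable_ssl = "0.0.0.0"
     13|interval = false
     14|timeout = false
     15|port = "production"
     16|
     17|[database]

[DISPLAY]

           ┏┏━━━━━━━━━━━━━━━━━━━━━━━━┓    
━━━━━━━━━━━┃┃ FileViewer             ┃    
FileBrowser┠┠────────────────────────┨    
───────────┃┃[logging]              ▲┃    
 [-] app/  ┃┃secret_key = 1024      █┃    
   helpers.┃┃port = false           ░┃    
   handler.┃┃max_connections = 3306 ░┃    
   parser.c┃┃buffer_size = "localhos░┃    
   helpers.┃┃                       ░┃    
   client.r┃┃[auth]                 ░┃    
   parser.r┃┃# auth configuration   ░┃    
   logger.j┃┃max_retries = "0.0.0.0"░┃    
   database┃┃debug = 4              ░┃    
━━━━━━━━━━━┗┃buffer_size = 100      ░┃    
            ┃enable_ssl = "0.0.0.0" ░┃    


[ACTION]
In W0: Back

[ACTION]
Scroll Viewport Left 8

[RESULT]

                   ┏┏━━━━━━━━━━━━━━━━━━━━━
      ┏━━━━━━━━━━━━┃┃ FileViewer          
      ┃ FileBrowser┠┠─────────────────────
      ┠────────────┃┃[logging]            
      ┃> [-] app/  ┃┃secret_key = 1024    
      ┃    helpers.┃┃port = false         
      ┃    handler.┃┃max_connections = 330
      ┃    parser.c┃┃buffer_size = "localh
      ┃    helpers.┃┃                     
      ┃    client.r┃┃[auth]               
      ┃    parser.r┃┃# auth configuration 
      ┃    logger.j┃┃max_retries = "0.0.0.
      ┃    database┃┃debug = 4            
      ┗━━━━━━━━━━━━┗┃buffer_size = 100    
                    ┃enable_ssl = "0.0.0.0


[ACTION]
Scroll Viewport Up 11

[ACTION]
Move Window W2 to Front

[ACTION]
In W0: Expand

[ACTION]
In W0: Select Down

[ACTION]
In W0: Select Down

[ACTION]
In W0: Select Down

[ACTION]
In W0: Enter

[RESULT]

                   ┏┏━━━━━━━━━━━━━━━━━━━━━
      ┏━━━━━━━━━━━━┃┃ FileViewer          
      ┃ FileBrowser┠┠─────────────────────
      ┠────────────┃┃[logging]            
      ┃  [-] app/  ┃┃secret_key = 1024    
      ┃    helpers.┃┃port = false         
      ┃    handler.┃┃max_connections = 330
      ┃  > parser.c┃┃buffer_size = "localh
      ┃    helpers.┃┃                     
      ┃    client.r┃┃[auth]               
      ┃    parser.r┃┃# auth configuration 
      ┃    logger.j┃┃max_retries = "0.0.0.
      ┃    database┃┃debug = 4            
      ┗━━━━━━━━━━━━┗┃buffer_size = 100    
                    ┃enable_ssl = "0.0.0.0
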